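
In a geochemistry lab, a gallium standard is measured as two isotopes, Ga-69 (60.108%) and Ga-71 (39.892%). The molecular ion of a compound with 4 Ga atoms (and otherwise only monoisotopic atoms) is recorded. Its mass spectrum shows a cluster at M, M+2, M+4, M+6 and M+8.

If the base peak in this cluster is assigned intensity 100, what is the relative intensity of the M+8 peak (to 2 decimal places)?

Term probabilities: M 0.1305, M+2 0.3465, M+4 0.3450, M+6 0.1526, M+8 0.0253. Base peak = M+2.
P(M+2) = C(4,1) × 0.60108^3 × 0.39892^1 = 4 × 0.2171685 × 0.39892 = 0.346531 (base)
P(M+8) = C(4,4) × 0.60108^0 × 0.39892^4 = 1 × 1.0000 × 0.02532464 = 0.025325
Relative intensity = 0.025325 / 0.346531 × 100 = 7.31

7.31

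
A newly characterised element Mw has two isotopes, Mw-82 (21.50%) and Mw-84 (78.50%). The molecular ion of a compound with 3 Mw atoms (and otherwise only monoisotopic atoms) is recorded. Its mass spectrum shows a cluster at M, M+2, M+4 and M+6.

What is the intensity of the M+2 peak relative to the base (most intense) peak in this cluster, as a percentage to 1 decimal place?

22.5%

Term probabilities: M 0.0099, M+2 0.1089, M+4 0.3975, M+6 0.4837. Base peak = M+6.
P(M+6) = C(3,3) × 0.2150^0 × 0.7850^3 = 1 × 1.0000 × 0.48373663 = 0.483737 (base)
P(M+2) = C(3,1) × 0.2150^2 × 0.7850^1 = 3 × 0.046225 × 0.7850 = 0.108860
Relative intensity = 0.108860 / 0.483737 × 100 = 22.5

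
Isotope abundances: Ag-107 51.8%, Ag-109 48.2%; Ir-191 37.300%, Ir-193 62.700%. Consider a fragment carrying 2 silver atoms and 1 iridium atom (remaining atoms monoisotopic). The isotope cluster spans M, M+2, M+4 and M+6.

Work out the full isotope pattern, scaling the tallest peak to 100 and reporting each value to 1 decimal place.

Silver pattern (n=2): 0.268324 : 0.499352 : 0.232324
Iridium pattern (n=1): 0.3730 : 0.6270
Convolve the two distributions (both contribute in 2-u steps):
  M: 0.268324×0.3730 = 0.100085
  M+2: 0.268324×0.6270 + 0.499352×0.3730 = 0.354497
  M+4: 0.499352×0.6270 + 0.232324×0.3730 = 0.399751
  M+6: 0.232324×0.6270 = 0.145667
Scale to base peak (0.399751) = 100: 25.0 : 88.7 : 100.0 : 36.4

25.0 : 88.7 : 100.0 : 36.4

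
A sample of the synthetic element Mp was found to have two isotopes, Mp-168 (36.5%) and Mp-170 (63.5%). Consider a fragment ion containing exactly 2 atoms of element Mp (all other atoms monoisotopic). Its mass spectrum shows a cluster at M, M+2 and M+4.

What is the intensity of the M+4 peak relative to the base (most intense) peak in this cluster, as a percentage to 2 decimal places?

Binomial terms of (0.365 + 0.635)^2: M 0.1332, M+2 0.4636, M+4 0.4032 → M+2 is the base peak.
P(M+2) = C(2,1) × 0.365^1 × 0.635^1 = 2 × 0.3650 × 0.6350 = 0.463550 (base)
P(M+4) = C(2,2) × 0.365^0 × 0.635^2 = 1 × 1.0000 × 0.403225 = 0.403225
Relative intensity = 0.403225 / 0.463550 × 100 = 86.99

86.99%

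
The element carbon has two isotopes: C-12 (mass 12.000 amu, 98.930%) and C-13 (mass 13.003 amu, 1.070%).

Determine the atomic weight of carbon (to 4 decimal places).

12.0107 amu

Ar = Σ fᵢ·mᵢ = 0.98930 × 12.000 + 0.01070 × 13.003
= 11.87160 + 0.13913 = 12.01073 amu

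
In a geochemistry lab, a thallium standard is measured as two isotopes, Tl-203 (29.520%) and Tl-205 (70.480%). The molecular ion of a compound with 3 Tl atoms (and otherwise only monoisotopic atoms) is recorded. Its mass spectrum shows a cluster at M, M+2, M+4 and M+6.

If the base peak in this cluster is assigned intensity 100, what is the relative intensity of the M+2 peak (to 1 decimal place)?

41.9

Term probabilities: M 0.0257, M+2 0.1843, M+4 0.4399, M+6 0.3501. Base peak = M+4.
P(M+4) = C(3,2) × 0.29520^1 × 0.70480^2 = 3 × 0.2952 × 0.49674304 = 0.439916 (base)
P(M+2) = C(3,1) × 0.29520^2 × 0.70480^1 = 3 × 0.08714304 × 0.7048 = 0.184255
Relative intensity = 0.184255 / 0.439916 × 100 = 41.9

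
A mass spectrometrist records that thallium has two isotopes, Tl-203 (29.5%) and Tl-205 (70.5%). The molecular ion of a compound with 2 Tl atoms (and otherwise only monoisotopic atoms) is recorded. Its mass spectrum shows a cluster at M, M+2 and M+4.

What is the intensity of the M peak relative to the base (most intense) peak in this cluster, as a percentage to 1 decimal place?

(0.295 + 0.705)^2 gives M 0.0870, M+2 0.4160, M+4 0.4970; the largest is M+4.
P(M+4) = C(2,2) × 0.295^0 × 0.705^2 = 1 × 1.0000 × 0.497025 = 0.497025 (base)
P(M) = C(2,0) × 0.295^2 × 0.705^0 = 1 × 0.087025 × 1.0000 = 0.087025
Relative intensity = 0.087025 / 0.497025 × 100 = 17.5

17.5%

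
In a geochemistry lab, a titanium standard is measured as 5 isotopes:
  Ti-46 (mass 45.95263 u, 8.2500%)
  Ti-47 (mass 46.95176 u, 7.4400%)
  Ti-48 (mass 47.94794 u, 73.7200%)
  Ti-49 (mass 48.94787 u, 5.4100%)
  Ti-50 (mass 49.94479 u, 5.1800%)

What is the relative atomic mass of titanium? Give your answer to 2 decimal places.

The abundance-weighted mean is 0.082500 × 45.95263 + 0.074400 × 46.95176 + 0.737200 × 47.94794 + 0.054100 × 48.94787 + 0.051800 × 49.94479
= 3.791092 + 3.493211 + 35.347221 + 2.648080 + 2.587140 = 47.866744 u

47.87 u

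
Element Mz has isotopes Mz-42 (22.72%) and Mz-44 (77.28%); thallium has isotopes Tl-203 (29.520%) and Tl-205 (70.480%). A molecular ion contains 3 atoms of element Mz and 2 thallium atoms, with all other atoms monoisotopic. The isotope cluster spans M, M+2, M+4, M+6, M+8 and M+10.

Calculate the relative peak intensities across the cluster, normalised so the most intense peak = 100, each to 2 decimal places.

0.26 : 3.88 : 23.11 : 68.24 : 100.00 : 58.15

Element Mz pattern (n=3): 0.01172803 : 0.11967544 : 0.40706504 : 0.46153149
Thallium pattern (n=2): 0.08714304 : 0.41611392 : 0.49674304
Convolve the two distributions (both contribute in 2-u steps):
  M: 0.01172803×0.08714304 = 0.001022
  M+2: 0.01172803×0.41611392 + 0.11967544×0.08714304 = 0.015309
  M+4: 0.01172803×0.49674304 + 0.11967544×0.41611392 + 0.40706504×0.08714304 = 0.091097
  M+6: 0.11967544×0.49674304 + 0.40706504×0.41611392 + 0.46153149×0.08714304 = 0.269053
  M+8: 0.40706504×0.49674304 + 0.46153149×0.41611392 = 0.394256
  M+10: 0.46153149×0.49674304 = 0.229263
Scale to base peak (0.394256) = 100: 0.26 : 3.88 : 23.11 : 68.24 : 100.00 : 58.15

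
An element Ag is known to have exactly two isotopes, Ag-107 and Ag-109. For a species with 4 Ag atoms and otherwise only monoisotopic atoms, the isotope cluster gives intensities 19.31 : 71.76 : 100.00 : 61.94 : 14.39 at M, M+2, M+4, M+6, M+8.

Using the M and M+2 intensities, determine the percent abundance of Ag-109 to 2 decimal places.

48.16%

Write p for the Ag-107 fraction. I(M+2)/I(M) = [C(4,1)·p^3·(1−p)] / p^4 = 4·(1−p)/p = 71.76/19.31 = 3.7162
(1−p)/p = 3.7162/4 = 0.9291  ⇒  p = 1/(1 + 0.9291) = 0.5184
Ag-107: 51.84%, Ag-109: 48.16%.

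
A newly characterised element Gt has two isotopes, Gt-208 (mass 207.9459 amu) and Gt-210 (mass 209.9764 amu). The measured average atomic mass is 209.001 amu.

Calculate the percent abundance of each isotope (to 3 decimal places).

With x = fraction of Gt-208 (so Gt-210 is 1 − x):
207.9459·x + 209.9764·(1 − x) = 209.001
(207.9459 − 209.9764)·x = 209.001 − 209.9764
x = -0.9754 / -2.0305 = 0.48037 → 48.037% Gt-208, 51.963% Gt-210.

Gt-208: 48.037%, Gt-210: 51.963%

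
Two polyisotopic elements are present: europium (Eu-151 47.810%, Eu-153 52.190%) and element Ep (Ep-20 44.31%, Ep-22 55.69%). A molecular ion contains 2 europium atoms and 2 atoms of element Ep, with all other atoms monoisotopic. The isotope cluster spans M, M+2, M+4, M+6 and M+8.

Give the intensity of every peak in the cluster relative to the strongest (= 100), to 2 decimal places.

12.11 : 56.87 : 100.00 : 78.02 : 22.79

Europium pattern (n=2): 0.22857961 : 0.49904078 : 0.27237961
Element Ep pattern (n=2): 0.19633761 : 0.49352478 : 0.31013761
Convolve the two distributions (both contribute in 2-u steps):
  M: 0.22857961×0.19633761 = 0.044879
  M+2: 0.22857961×0.49352478 + 0.49904078×0.19633761 = 0.210790
  M+4: 0.22857961×0.31013761 + 0.49904078×0.49352478 + 0.27237961×0.19633761 = 0.370658
  M+6: 0.49904078×0.31013761 + 0.27237961×0.49352478 = 0.289197
  M+8: 0.27237961×0.31013761 = 0.084475
Scale to base peak (0.370658) = 100: 12.11 : 56.87 : 100.00 : 78.02 : 22.79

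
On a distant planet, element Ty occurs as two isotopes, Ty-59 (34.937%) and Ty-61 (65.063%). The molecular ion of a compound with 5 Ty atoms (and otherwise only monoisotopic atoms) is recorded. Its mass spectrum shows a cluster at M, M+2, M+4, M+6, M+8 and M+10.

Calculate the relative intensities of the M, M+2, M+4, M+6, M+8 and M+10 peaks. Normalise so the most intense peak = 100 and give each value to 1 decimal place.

1.5 : 14.4 : 53.7 : 100.0 : 93.1 : 34.7

The 5 Ty atoms are independent, so intensities follow the terms of (0.34937 + 0.65063)^5.
P(M) = 0.34937^5 = 0.005205
P(M+2) = 5 × 0.34937^4 × 0.65063^1 = 0.048467
P(M+4) = 10 × 0.34937^3 × 0.65063^2 = 0.180520
P(M+6) = 10 × 0.34937^2 × 0.65063^3 = 0.336181
P(M+8) = 5 × 0.34937^1 × 0.65063^4 = 0.313034
P(M+10) = 0.65063^5 = 0.116592
The M+6 peak is largest (0.336181); scaling to 100 gives 1.5 : 14.4 : 53.7 : 100.0 : 93.1 : 34.7.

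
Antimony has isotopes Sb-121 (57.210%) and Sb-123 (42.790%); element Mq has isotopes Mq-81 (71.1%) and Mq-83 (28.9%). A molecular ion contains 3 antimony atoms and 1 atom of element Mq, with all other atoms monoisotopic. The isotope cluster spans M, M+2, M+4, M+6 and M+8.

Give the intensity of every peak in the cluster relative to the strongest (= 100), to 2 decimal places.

Antimony pattern (n=3): 0.18724742 : 0.42015297 : 0.3142518 : 0.07834781
Element Mq pattern (n=1): 0.7110 : 0.2890
Convolve the two distributions (both contribute in 2-u steps):
  M: 0.18724742×0.7110 = 0.133133
  M+2: 0.18724742×0.2890 + 0.42015297×0.7110 = 0.352843
  M+4: 0.42015297×0.2890 + 0.3142518×0.7110 = 0.344857
  M+6: 0.3142518×0.2890 + 0.07834781×0.7110 = 0.146524
  M+8: 0.07834781×0.2890 = 0.022643
Scale to base peak (0.352843) = 100: 37.73 : 100.00 : 97.74 : 41.53 : 6.42

37.73 : 100.00 : 97.74 : 41.53 : 6.42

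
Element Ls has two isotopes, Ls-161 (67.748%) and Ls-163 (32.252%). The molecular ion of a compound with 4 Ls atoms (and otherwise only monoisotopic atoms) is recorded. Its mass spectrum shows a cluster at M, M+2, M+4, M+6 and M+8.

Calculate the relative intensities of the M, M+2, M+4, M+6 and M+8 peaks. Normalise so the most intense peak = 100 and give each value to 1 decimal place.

52.5 : 100.0 : 71.4 : 22.7 : 2.7

The 4 Ls atoms are independent, so intensities follow the terms of (0.67748 + 0.32252)^4.
P(M) = 0.67748^4 = 0.210662
P(M+2) = 4 × 0.67748^3 × 0.32252^1 = 0.401149
P(M+4) = 6 × 0.67748^2 × 0.32252^2 = 0.286456
P(M+6) = 4 × 0.67748^1 × 0.32252^3 = 0.090913
P(M+8) = 0.32252^4 = 0.010820
The M+2 peak is largest (0.401149); scaling to 100 gives 52.5 : 100.0 : 71.4 : 22.7 : 2.7.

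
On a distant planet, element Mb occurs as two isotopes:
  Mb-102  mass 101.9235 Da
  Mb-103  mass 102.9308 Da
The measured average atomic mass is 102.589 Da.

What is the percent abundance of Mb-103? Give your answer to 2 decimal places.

With x = fraction of Mb-102 (so Mb-103 is 1 − x):
101.9235·x + 102.9308·(1 − x) = 102.589
(101.9235 − 102.9308)·x = 102.589 − 102.9308
x = -0.3418 / -1.0073 = 0.33932 → 33.93% Mb-102, 66.07% Mb-103.

66.07%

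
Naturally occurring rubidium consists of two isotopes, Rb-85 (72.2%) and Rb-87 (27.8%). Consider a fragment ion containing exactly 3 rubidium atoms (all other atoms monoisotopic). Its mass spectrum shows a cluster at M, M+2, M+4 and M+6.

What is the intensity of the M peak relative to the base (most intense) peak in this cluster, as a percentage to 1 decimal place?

86.6%

(0.722 + 0.278)^3 gives M 0.3764, M+2 0.4348, M+4 0.1674, M+6 0.0215; the largest is M+2.
P(M+2) = C(3,1) × 0.722^2 × 0.278^1 = 3 × 0.521284 × 0.2780 = 0.434751 (base)
P(M) = C(3,0) × 0.722^3 × 0.278^0 = 1 × 0.37636705 × 1.0000 = 0.376367
Relative intensity = 0.376367 / 0.434751 × 100 = 86.6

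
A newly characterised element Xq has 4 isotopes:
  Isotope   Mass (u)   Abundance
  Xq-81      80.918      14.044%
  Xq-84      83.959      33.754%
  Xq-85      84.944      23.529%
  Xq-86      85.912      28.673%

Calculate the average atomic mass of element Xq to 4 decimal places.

84.3237 u

Average mass = Σ (abundance × isotope mass) = 0.14044 × 80.918 + 0.33754 × 83.959 + 0.23529 × 84.944 + 0.28673 × 85.912
= 11.36412 + 28.33952 + 19.98647 + 24.63355 = 84.32366 u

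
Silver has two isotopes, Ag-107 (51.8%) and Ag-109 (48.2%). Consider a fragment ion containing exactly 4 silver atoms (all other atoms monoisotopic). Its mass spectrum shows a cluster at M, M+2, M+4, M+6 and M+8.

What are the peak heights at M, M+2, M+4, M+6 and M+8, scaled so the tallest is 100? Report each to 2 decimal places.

19.25 : 71.65 : 100.00 : 62.03 : 14.43

Each Ag atom is independently Ag-107 (p = 0.518) or Ag-109 (q = 0.482); the cluster is the binomial expansion (p + q)^4.
P(M) = 0.518^4 = 0.071998
P(M+2) = 4 × 0.518^3 × 0.482^1 = 0.267976
P(M+4) = 6 × 0.518^2 × 0.482^2 = 0.374029
P(M+6) = 4 × 0.518^1 × 0.482^3 = 0.232023
P(M+8) = 0.482^4 = 0.053974
The M+4 peak is largest (0.374029); scaling to 100 gives 19.25 : 71.65 : 100.00 : 62.03 : 14.43.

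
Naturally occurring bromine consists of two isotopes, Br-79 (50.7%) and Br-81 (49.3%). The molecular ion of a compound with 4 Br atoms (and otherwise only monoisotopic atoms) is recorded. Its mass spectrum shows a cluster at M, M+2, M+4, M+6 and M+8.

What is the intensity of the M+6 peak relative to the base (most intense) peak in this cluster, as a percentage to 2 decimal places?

(0.507 + 0.493)^4 gives M 0.0661, M+2 0.2570, M+4 0.3749, M+6 0.2430, M+8 0.0591; the largest is M+4.
P(M+4) = C(4,2) × 0.507^2 × 0.493^2 = 6 × 0.257049 × 0.243049 = 0.374853 (base)
P(M+6) = C(4,3) × 0.507^1 × 0.493^3 = 4 × 0.5070 × 0.11982316 = 0.243001
Relative intensity = 0.243001 / 0.374853 × 100 = 64.83

64.83%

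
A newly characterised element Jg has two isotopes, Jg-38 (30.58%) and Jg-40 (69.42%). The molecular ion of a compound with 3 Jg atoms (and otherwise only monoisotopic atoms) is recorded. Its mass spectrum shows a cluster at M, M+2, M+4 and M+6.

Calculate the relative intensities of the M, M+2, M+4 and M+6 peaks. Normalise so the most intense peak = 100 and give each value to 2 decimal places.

6.47 : 44.05 : 100.00 : 75.67

Expanding (0.3058 + 0.6942)^3:
P(M) = 0.3058^3 = 0.028596
P(M+2) = 3 × 0.3058^2 × 0.6942^1 = 0.194752
P(M+4) = 3 × 0.3058^1 × 0.6942^2 = 0.442108
P(M+6) = 0.6942^3 = 0.334544
The M+4 peak is largest (0.442108); scaling to 100 gives 6.47 : 44.05 : 100.00 : 75.67.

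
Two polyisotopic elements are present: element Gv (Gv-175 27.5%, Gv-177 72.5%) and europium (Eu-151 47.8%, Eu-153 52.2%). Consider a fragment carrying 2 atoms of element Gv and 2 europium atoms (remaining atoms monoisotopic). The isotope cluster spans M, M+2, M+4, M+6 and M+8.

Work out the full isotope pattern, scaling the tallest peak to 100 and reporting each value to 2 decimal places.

4.66 : 34.73 : 91.57 : 100.00 : 38.61

Element Gv pattern (n=2): 0.075625 : 0.39875 : 0.525625
Europium pattern (n=2): 0.228484 : 0.499032 : 0.272484
Convolve the two distributions (both contribute in 2-u steps):
  M: 0.075625×0.228484 = 0.017279
  M+2: 0.075625×0.499032 + 0.39875×0.228484 = 0.128847
  M+4: 0.075625×0.272484 + 0.39875×0.499032 + 0.525625×0.228484 = 0.339693
  M+6: 0.39875×0.272484 + 0.525625×0.499032 = 0.370957
  M+8: 0.525625×0.272484 = 0.143224
Scale to base peak (0.370957) = 100: 4.66 : 34.73 : 91.57 : 100.00 : 38.61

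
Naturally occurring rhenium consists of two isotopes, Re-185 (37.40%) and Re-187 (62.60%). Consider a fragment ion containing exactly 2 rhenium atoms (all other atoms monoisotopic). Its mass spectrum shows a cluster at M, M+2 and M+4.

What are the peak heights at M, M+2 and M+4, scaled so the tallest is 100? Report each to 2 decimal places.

29.87 : 100.00 : 83.69

The 2 Re atoms are independent, so intensities follow the terms of (0.3740 + 0.6260)^2.
P(M) = 0.3740^2 = 0.139876
P(M+2) = 2 × 0.3740^1 × 0.6260^1 = 0.468248
P(M+4) = 0.6260^2 = 0.391876
The M+2 peak is largest (0.468248); scaling to 100 gives 29.87 : 100.00 : 83.69.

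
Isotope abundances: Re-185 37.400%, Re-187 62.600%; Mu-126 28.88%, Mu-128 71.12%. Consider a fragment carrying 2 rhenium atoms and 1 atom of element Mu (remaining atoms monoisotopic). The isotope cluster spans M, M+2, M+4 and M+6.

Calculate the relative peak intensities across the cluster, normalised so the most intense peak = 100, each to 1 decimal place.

Rhenium pattern (n=2): 0.139876 : 0.468248 : 0.391876
Element Mu pattern (n=1): 0.2888 : 0.7112
Convolve the two distributions (both contribute in 2-u steps):
  M: 0.139876×0.2888 = 0.040396
  M+2: 0.139876×0.7112 + 0.468248×0.2888 = 0.234710
  M+4: 0.468248×0.7112 + 0.391876×0.2888 = 0.446192
  M+6: 0.391876×0.7112 = 0.278702
Scale to base peak (0.446192) = 100: 9.1 : 52.6 : 100.0 : 62.5

9.1 : 52.6 : 100.0 : 62.5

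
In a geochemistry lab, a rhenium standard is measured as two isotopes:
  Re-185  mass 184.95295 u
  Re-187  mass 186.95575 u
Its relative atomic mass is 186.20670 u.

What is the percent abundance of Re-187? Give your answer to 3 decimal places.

Let x be the fractional abundance of Re-185; then Re-187 has abundance 1 − x.
184.95295·x + 186.95575·(1 − x) = 186.20670
(184.95295 − 186.95575)·x = 186.20670 − 186.95575
x = -0.74905 / -2.00280 = 0.37400 → 37.400% Re-185, 62.600% Re-187.

62.600%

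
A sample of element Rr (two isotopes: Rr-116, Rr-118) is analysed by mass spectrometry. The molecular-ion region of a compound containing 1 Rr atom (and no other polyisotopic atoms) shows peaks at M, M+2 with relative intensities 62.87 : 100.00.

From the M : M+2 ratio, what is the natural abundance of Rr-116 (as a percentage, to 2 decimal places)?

Write p for the Rr-116 fraction. I(M+2)/I(M) = [C(1,1)·p^0·(1−p)] / p^1 = 1·(1−p)/p = 100.00/62.87 = 1.5906
(1−p)/p = 1.5906/1 = 1.5906  ⇒  p = 1/(1 + 1.5906) = 0.3860
Rr-116: 38.60%, Rr-118: 61.40%.

38.60%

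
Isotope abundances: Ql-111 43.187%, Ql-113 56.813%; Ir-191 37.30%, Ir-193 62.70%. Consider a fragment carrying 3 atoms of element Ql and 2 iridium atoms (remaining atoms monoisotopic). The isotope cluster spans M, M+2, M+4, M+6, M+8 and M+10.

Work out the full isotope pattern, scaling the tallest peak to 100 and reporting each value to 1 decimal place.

Element Ql pattern (n=3): 0.08054881 : 0.31788867 : 0.41818624 : 0.18337628
Iridium pattern (n=2): 0.139129 : 0.467742 : 0.393129
Convolve the two distributions (both contribute in 2-u steps):
  M: 0.08054881×0.139129 = 0.011207
  M+2: 0.08054881×0.467742 + 0.31788867×0.139129 = 0.081904
  M+4: 0.08054881×0.393129 + 0.31788867×0.467742 + 0.41818624×0.139129 = 0.238538
  M+6: 0.31788867×0.393129 + 0.41818624×0.467742 + 0.18337628×0.139129 = 0.346087
  M+8: 0.41818624×0.393129 + 0.18337628×0.467742 = 0.250174
  M+10: 0.18337628×0.393129 = 0.072091
Scale to base peak (0.346087) = 100: 3.2 : 23.7 : 68.9 : 100.0 : 72.3 : 20.8

3.2 : 23.7 : 68.9 : 100.0 : 72.3 : 20.8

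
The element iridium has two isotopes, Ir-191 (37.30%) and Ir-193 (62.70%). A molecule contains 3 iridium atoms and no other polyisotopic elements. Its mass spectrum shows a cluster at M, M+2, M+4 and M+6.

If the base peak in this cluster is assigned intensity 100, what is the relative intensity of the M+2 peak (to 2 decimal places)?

59.49

(0.3730 + 0.6270)^3 gives M 0.0519, M+2 0.2617, M+4 0.4399, M+6 0.2465; the largest is M+4.
P(M+4) = C(3,2) × 0.3730^1 × 0.6270^2 = 3 × 0.3730 × 0.393129 = 0.439911 (base)
P(M+2) = C(3,1) × 0.3730^2 × 0.6270^1 = 3 × 0.139129 × 0.6270 = 0.261702
Relative intensity = 0.261702 / 0.439911 × 100 = 59.49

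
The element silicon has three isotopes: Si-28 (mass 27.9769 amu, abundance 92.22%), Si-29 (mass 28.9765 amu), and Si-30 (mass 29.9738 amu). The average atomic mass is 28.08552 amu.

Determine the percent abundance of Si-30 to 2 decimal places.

3.09%

The remaining 7.78% is split between Si-29 (fraction x) and Si-30 (fraction 0.0778 − x).
Substituting: 28.9765x + 29.9738(0.0778 − x) = 2.28522282
(28.9765 − 29.9738)x = -0.04673882  ⇒  x = 0.04687, y = 0.03093
Si-29: 4.69%, Si-30: 3.09%.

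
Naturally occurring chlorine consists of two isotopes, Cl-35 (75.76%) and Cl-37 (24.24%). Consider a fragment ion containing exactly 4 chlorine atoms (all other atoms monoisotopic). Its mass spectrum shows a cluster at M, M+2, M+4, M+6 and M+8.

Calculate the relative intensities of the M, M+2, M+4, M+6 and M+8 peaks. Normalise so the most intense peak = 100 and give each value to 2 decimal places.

Expanding (0.7576 + 0.2424)^4:
P(M) = 0.7576^4 = 0.329428
P(M+2) = 4 × 0.7576^3 × 0.2424^1 = 0.421612
P(M+4) = 6 × 0.7576^2 × 0.2424^2 = 0.202347
P(M+6) = 4 × 0.7576^1 × 0.2424^3 = 0.043162
P(M+8) = 0.2424^4 = 0.003452
The M+2 peak is largest (0.421612); scaling to 100 gives 78.14 : 100.00 : 47.99 : 10.24 : 0.82.

78.14 : 100.00 : 47.99 : 10.24 : 0.82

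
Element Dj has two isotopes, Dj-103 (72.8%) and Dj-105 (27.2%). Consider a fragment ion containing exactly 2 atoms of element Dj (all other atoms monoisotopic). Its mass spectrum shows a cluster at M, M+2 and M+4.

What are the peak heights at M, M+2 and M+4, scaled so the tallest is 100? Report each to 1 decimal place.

100.0 : 74.7 : 14.0

Expanding (0.728 + 0.272)^2:
P(M) = 0.728^2 = 0.529984
P(M+2) = 2 × 0.728^1 × 0.272^1 = 0.396032
P(M+4) = 0.272^2 = 0.073984
The M peak is largest (0.529984); scaling to 100 gives 100.0 : 74.7 : 14.0.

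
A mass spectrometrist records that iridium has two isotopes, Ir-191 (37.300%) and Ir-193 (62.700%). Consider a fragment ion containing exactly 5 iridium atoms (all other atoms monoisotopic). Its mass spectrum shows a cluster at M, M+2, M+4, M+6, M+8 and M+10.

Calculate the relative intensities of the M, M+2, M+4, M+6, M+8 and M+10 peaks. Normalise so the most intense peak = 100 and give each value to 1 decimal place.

2.1 : 17.7 : 59.5 : 100.0 : 84.0 : 28.3

Expanding (0.37300 + 0.62700)^5:
P(M) = 0.37300^5 = 0.007220
P(M+2) = 5 × 0.37300^4 × 0.62700^1 = 0.060684
P(M+4) = 10 × 0.37300^3 × 0.62700^2 = 0.204015
P(M+6) = 10 × 0.37300^2 × 0.62700^3 = 0.342942
P(M+8) = 5 × 0.37300^1 × 0.62700^4 = 0.288237
P(M+10) = 0.62700^5 = 0.096903
The M+6 peak is largest (0.342942); scaling to 100 gives 2.1 : 17.7 : 59.5 : 100.0 : 84.0 : 28.3.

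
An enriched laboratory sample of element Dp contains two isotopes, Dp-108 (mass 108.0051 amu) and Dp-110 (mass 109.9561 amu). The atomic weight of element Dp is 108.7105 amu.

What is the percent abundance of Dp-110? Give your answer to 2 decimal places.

36.16%

Let x be the fractional abundance of Dp-108; then Dp-110 has abundance 1 − x.
108.0051·x + 109.9561·(1 − x) = 108.7105
(108.0051 − 109.9561)·x = 108.7105 − 109.9561
x = -1.2456 / -1.9510 = 0.63844 → 63.84% Dp-108, 36.16% Dp-110.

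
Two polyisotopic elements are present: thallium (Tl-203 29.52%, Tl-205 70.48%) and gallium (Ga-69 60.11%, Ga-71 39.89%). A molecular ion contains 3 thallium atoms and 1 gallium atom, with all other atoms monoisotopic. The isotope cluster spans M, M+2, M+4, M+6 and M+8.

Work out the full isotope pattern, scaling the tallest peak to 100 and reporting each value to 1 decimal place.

4.0 : 31.4 : 87.6 : 100.0 : 36.2

Thallium pattern (n=3): 0.02572463 : 0.18425524 : 0.43991564 : 0.35010449
Gallium pattern (n=1): 0.6011 : 0.3989
Convolve the two distributions (both contribute in 2-u steps):
  M: 0.02572463×0.6011 = 0.015463
  M+2: 0.02572463×0.3989 + 0.18425524×0.6011 = 0.121017
  M+4: 0.18425524×0.3989 + 0.43991564×0.6011 = 0.337933
  M+6: 0.43991564×0.3989 + 0.35010449×0.6011 = 0.385930
  M+8: 0.35010449×0.3989 = 0.139657
Scale to base peak (0.385930) = 100: 4.0 : 31.4 : 87.6 : 100.0 : 36.2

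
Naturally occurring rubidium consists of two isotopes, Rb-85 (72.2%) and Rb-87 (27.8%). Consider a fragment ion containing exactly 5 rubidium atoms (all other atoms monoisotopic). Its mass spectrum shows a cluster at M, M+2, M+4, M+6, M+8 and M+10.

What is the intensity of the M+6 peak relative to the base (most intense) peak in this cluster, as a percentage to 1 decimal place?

Term probabilities: M 0.1962, M+2 0.3777, M+4 0.2909, M+6 0.1120, M+8 0.0216, M+10 0.0017. Base peak = M+2.
P(M+2) = C(5,1) × 0.722^4 × 0.278^1 = 5 × 0.27173701 × 0.2780 = 0.377714 (base)
P(M+6) = C(5,3) × 0.722^2 × 0.278^3 = 10 × 0.521284 × 0.02148495 = 0.111998
Relative intensity = 0.111998 / 0.377714 × 100 = 29.7

29.7%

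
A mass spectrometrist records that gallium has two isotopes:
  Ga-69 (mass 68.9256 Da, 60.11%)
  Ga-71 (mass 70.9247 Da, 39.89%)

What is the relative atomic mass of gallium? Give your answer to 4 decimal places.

Weight each isotope mass by its fractional abundance: 0.6011 × 68.9256 + 0.3989 × 70.9247
= 41.43118 + 28.29186 = 69.72304 Da

69.7230 Da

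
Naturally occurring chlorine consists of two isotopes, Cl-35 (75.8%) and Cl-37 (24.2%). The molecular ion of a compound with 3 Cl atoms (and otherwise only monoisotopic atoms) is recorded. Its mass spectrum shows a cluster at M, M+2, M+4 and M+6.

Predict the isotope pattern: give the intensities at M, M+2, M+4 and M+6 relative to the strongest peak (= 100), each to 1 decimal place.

100.0 : 95.8 : 30.6 : 3.3

Expanding (0.758 + 0.242)^3:
P(M) = 0.758^3 = 0.435520
P(M+2) = 3 × 0.758^2 × 0.242^1 = 0.417133
P(M+4) = 3 × 0.758^1 × 0.242^2 = 0.133175
P(M+6) = 0.242^3 = 0.014172
The M peak is largest (0.435520); scaling to 100 gives 100.0 : 95.8 : 30.6 : 3.3.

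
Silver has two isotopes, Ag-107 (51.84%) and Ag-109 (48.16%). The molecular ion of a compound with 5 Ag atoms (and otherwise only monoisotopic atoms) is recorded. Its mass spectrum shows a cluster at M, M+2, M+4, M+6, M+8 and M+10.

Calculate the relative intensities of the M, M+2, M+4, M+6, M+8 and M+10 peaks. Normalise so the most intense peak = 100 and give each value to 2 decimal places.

The 5 Ag atoms are independent, so intensities follow the terms of (0.5184 + 0.4816)^5.
P(M) = 0.5184^5 = 0.037439
P(M+2) = 5 × 0.5184^4 × 0.4816^1 = 0.173907
P(M+4) = 10 × 0.5184^3 × 0.4816^2 = 0.323123
P(M+6) = 10 × 0.5184^2 × 0.4816^3 = 0.300185
P(M+8) = 5 × 0.5184^1 × 0.4816^4 = 0.139438
P(M+10) = 0.4816^5 = 0.025908
The M+4 peak is largest (0.323123); scaling to 100 gives 11.59 : 53.82 : 100.00 : 92.90 : 43.15 : 8.02.

11.59 : 53.82 : 100.00 : 92.90 : 43.15 : 8.02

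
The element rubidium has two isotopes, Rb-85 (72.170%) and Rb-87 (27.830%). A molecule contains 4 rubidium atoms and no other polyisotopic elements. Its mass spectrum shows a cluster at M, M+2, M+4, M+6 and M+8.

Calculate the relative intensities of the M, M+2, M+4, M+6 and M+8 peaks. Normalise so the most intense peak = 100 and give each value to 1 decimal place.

The 4 Rb atoms are independent, so intensities follow the terms of (0.72170 + 0.27830)^4.
P(M) = 0.72170^4 = 0.271286
P(M+2) = 4 × 0.72170^3 × 0.27830^1 = 0.418450
P(M+4) = 6 × 0.72170^2 × 0.27830^2 = 0.242042
P(M+6) = 4 × 0.72170^1 × 0.27830^3 = 0.062224
P(M+8) = 0.27830^4 = 0.005999
The M+2 peak is largest (0.418450); scaling to 100 gives 64.8 : 100.0 : 57.8 : 14.9 : 1.4.

64.8 : 100.0 : 57.8 : 14.9 : 1.4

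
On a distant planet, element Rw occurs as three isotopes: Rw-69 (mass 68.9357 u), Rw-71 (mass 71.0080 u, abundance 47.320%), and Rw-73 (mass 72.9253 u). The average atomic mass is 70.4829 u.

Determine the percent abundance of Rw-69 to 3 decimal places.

The remaining 52.680% is split between Rw-69 (fraction x) and Rw-73 (fraction 0.52680 − x).
Substituting: 68.9357x + 72.9253(0.52680 − x) = 36.8819144
(68.9357 − 72.9253)x = -1.53513364  ⇒  x = 0.38478, y = 0.14202
Rw-69: 38.478%, Rw-73: 14.202%.

38.478%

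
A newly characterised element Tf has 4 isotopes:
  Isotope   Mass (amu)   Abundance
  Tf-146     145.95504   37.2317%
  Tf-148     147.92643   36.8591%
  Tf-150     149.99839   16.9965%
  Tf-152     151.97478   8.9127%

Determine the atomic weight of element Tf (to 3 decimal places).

Weight each isotope mass by its fractional abundance: 0.372317 × 145.95504 + 0.368591 × 147.92643 + 0.169965 × 149.99839 + 0.089127 × 151.97478
= 54.341543 + 54.524351 + 25.494476 + 13.545056 = 147.905426 amu

147.905 amu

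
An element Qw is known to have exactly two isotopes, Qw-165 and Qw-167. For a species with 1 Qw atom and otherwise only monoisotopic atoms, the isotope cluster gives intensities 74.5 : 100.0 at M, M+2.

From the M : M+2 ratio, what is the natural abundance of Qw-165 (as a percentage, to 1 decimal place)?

If p is the fraction of Qw that is Qw-165, then I(M+2)/I(M) = [C(1,1)·p^0·(1−p)] / p^1 = 1·(1−p)/p = 100.0/74.5 = 1.3423
(1−p)/p = 1.3423/1 = 1.3423  ⇒  p = 1/(1 + 1.3423) = 0.4269
Qw-165: 42.7%, Qw-167: 57.3%.

42.7%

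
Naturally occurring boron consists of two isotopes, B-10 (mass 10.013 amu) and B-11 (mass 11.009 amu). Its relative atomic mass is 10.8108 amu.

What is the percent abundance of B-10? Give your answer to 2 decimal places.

19.90%

Let x be the fractional abundance of B-10; then B-11 has abundance 1 − x.
10.013·x + 11.009·(1 − x) = 10.8108
(10.013 − 11.009)·x = 10.8108 − 11.009
x = -0.1982 / -0.996 = 0.19900 → 19.90% B-10, 80.10% B-11.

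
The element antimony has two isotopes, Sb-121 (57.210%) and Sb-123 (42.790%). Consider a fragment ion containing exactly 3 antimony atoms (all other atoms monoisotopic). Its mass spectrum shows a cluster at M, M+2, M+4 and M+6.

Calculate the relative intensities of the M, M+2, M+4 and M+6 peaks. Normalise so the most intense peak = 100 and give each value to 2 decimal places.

44.57 : 100.00 : 74.79 : 18.65

Expanding (0.57210 + 0.42790)^3:
P(M) = 0.57210^3 = 0.187247
P(M+2) = 3 × 0.57210^2 × 0.42790^1 = 0.420153
P(M+4) = 3 × 0.57210^1 × 0.42790^2 = 0.314252
P(M+6) = 0.42790^3 = 0.078348
The M+2 peak is largest (0.420153); scaling to 100 gives 44.57 : 100.00 : 74.79 : 18.65.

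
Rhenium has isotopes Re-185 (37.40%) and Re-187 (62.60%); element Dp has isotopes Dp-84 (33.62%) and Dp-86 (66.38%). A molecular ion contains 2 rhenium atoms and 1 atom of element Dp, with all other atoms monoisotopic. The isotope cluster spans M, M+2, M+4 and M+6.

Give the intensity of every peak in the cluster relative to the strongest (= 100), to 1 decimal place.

10.6 : 56.6 : 100.0 : 58.8

Rhenium pattern (n=2): 0.139876 : 0.468248 : 0.391876
Element Dp pattern (n=1): 0.3362 : 0.6638
Convolve the two distributions (both contribute in 2-u steps):
  M: 0.139876×0.3362 = 0.047026
  M+2: 0.139876×0.6638 + 0.468248×0.3362 = 0.250275
  M+4: 0.468248×0.6638 + 0.391876×0.3362 = 0.442572
  M+6: 0.391876×0.6638 = 0.260127
Scale to base peak (0.442572) = 100: 10.6 : 56.6 : 100.0 : 58.8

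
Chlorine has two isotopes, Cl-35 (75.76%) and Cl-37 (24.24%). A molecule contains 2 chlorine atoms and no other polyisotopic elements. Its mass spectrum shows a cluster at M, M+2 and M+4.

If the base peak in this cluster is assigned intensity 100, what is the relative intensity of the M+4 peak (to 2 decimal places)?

10.24

(0.7576 + 0.2424)^2 gives M 0.5740, M+2 0.3673, M+4 0.0588; the largest is M.
P(M) = C(2,0) × 0.7576^2 × 0.2424^0 = 1 × 0.57395776 × 1.0000 = 0.573958 (base)
P(M+4) = C(2,2) × 0.7576^0 × 0.2424^2 = 1 × 1.0000 × 0.05875776 = 0.058758
Relative intensity = 0.058758 / 0.573958 × 100 = 10.24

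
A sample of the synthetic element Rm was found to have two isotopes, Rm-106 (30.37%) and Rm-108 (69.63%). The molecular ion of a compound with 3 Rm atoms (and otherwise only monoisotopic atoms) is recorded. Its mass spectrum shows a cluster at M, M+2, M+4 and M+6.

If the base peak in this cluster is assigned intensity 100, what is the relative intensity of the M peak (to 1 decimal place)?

6.3

(0.3037 + 0.6963)^3 gives M 0.0280, M+2 0.1927, M+4 0.4417, M+6 0.3376; the largest is M+4.
P(M+4) = C(3,2) × 0.3037^1 × 0.6963^2 = 3 × 0.3037 × 0.48483369 = 0.441732 (base)
P(M) = C(3,0) × 0.3037^3 × 0.6963^0 = 1 × 0.02801137 × 1.0000 = 0.028011
Relative intensity = 0.028011 / 0.441732 × 100 = 6.3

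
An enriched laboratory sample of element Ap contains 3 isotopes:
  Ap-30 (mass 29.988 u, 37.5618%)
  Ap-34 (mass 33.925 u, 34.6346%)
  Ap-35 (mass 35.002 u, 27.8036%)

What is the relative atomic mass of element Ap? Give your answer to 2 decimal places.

Ar = Σ fᵢ·mᵢ = 0.375618 × 29.988 + 0.346346 × 33.925 + 0.278036 × 35.002
= 11.2640 + 11.7498 + 9.7318 = 32.7456 u

32.75 u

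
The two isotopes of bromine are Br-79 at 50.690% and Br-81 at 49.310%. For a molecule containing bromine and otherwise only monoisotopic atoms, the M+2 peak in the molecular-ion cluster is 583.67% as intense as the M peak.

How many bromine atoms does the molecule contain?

6

For n independent Br atoms, I(M+2)/I(M) = n · (abundance Br-81) / (abundance Br-79) = n · 0.49310/0.50690.
n = 5.8367 × 0.50690/0.49310 = 6.00 ≈ 6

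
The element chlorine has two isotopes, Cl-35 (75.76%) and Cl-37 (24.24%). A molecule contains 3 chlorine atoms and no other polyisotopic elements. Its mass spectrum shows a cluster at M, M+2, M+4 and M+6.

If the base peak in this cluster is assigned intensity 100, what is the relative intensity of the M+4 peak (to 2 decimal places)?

Term probabilities: M 0.4348, M+2 0.4174, M+4 0.1335, M+6 0.0142. Base peak = M.
P(M) = C(3,0) × 0.7576^3 × 0.2424^0 = 1 × 0.4348304 × 1.0000 = 0.434830 (base)
P(M+4) = C(3,2) × 0.7576^1 × 0.2424^2 = 3 × 0.7576 × 0.05875776 = 0.133545
Relative intensity = 0.133545 / 0.434830 × 100 = 30.71

30.71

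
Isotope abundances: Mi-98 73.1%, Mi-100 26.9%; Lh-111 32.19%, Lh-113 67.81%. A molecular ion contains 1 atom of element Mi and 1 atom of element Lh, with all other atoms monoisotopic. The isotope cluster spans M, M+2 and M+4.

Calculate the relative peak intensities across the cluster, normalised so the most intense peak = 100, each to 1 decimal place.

Element Mi pattern (n=1): 0.7310 : 0.2690
Element Lh pattern (n=1): 0.3219 : 0.6781
Convolve the two distributions (both contribute in 2-u steps):
  M: 0.7310×0.3219 = 0.235309
  M+2: 0.7310×0.6781 + 0.2690×0.3219 = 0.582282
  M+4: 0.2690×0.6781 = 0.182409
Scale to base peak (0.582282) = 100: 40.4 : 100.0 : 31.3

40.4 : 100.0 : 31.3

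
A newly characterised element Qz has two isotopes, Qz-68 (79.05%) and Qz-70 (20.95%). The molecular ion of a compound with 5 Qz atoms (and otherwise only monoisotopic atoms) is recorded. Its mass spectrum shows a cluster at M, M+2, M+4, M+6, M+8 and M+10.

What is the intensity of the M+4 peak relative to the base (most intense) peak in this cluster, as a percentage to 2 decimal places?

Binomial terms of (0.7905 + 0.2095)^5: M 0.3087, M+2 0.4090, M+4 0.2168, M+6 0.0575, M+8 0.0076, M+10 0.0004 → M+2 is the base peak.
P(M+2) = C(5,1) × 0.7905^4 × 0.2095^1 = 5 × 0.39048782 × 0.2095 = 0.409036 (base)
P(M+4) = C(5,2) × 0.7905^3 × 0.2095^2 = 10 × 0.49397574 × 0.04389025 = 0.216807
Relative intensity = 0.216807 / 0.409036 × 100 = 53.00

53.00%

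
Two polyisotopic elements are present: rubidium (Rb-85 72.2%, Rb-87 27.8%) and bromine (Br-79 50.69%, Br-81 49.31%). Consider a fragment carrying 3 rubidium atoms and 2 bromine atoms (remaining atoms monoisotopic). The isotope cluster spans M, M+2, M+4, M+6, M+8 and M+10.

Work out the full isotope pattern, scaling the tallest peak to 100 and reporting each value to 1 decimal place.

27.5 : 85.2 : 100.0 : 55.4 : 14.6 : 1.5

Rubidium pattern (n=3): 0.37636705 : 0.43475086 : 0.16739714 : 0.02148495
Bromine pattern (n=2): 0.25694761 : 0.49990478 : 0.24314761
Convolve the two distributions (both contribute in 2-u steps):
  M: 0.37636705×0.25694761 = 0.096707
  M+2: 0.37636705×0.49990478 + 0.43475086×0.25694761 = 0.299856
  M+4: 0.37636705×0.24314761 + 0.43475086×0.49990478 + 0.16739714×0.25694761 = 0.351859
  M+6: 0.43475086×0.24314761 + 0.16739714×0.49990478 + 0.02148495×0.25694761 = 0.194912
  M+8: 0.16739714×0.24314761 + 0.02148495×0.49990478 = 0.051443
  M+10: 0.02148495×0.24314761 = 0.005224
Scale to base peak (0.351859) = 100: 27.5 : 85.2 : 100.0 : 55.4 : 14.6 : 1.5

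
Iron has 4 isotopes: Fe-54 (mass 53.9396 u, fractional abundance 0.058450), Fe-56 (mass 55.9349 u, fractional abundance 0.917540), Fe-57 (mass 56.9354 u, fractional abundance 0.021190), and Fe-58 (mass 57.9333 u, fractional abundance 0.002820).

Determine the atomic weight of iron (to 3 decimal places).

55.845 u

Ar = Σ fᵢ·mᵢ = 0.058450 × 53.9396 + 0.917540 × 55.9349 + 0.021190 × 56.9354 + 0.002820 × 57.9333
= 3.15277 + 51.32251 + 1.20646 + 0.16337 = 55.84511 u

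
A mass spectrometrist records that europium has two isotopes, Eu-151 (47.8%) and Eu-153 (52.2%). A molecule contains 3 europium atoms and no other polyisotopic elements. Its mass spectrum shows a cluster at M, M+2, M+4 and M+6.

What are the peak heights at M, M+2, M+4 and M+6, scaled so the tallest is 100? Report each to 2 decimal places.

Each Eu atom is independently Eu-151 (p = 0.478) or Eu-153 (q = 0.522); the cluster is the binomial expansion (p + q)^3.
P(M) = 0.478^3 = 0.109215
P(M+2) = 3 × 0.478^2 × 0.522^1 = 0.357806
P(M+4) = 3 × 0.478^1 × 0.522^2 = 0.390742
P(M+6) = 0.522^3 = 0.142237
The M+4 peak is largest (0.390742); scaling to 100 gives 27.95 : 91.57 : 100.00 : 36.40.

27.95 : 91.57 : 100.00 : 36.40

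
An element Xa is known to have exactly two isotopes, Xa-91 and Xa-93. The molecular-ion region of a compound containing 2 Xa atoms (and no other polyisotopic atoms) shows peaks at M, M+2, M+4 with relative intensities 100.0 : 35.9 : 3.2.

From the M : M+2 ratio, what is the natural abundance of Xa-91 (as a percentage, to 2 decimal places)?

Write p for the Xa-91 fraction. I(M+2)/I(M) = [C(2,1)·p^1·(1−p)] / p^2 = 2·(1−p)/p = 35.9/100.0 = 0.3590
(1−p)/p = 0.3590/2 = 0.1795  ⇒  p = 1/(1 + 0.1795) = 0.8478
Xa-91: 84.78%, Xa-93: 15.22%.

84.78%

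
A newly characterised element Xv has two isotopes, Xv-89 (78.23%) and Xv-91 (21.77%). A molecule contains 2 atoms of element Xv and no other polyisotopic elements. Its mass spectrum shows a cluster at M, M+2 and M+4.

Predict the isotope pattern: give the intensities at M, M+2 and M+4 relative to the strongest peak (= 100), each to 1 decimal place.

100.0 : 55.7 : 7.7

The 2 Xv atoms are independent, so intensities follow the terms of (0.7823 + 0.2177)^2.
P(M) = 0.7823^2 = 0.611993
P(M+2) = 2 × 0.7823^1 × 0.2177^1 = 0.340613
P(M+4) = 0.2177^2 = 0.047393
The M peak is largest (0.611993); scaling to 100 gives 100.0 : 55.7 : 7.7.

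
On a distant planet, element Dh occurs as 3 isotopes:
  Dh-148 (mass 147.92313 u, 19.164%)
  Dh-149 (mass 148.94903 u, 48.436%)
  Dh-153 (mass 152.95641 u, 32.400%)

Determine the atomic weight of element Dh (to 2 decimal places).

Average mass = Σ (abundance × isotope mass) = 0.19164 × 147.92313 + 0.48436 × 148.94903 + 0.32400 × 152.95641
= 28.347989 + 72.144952 + 49.557877 = 150.050818 u

150.05 u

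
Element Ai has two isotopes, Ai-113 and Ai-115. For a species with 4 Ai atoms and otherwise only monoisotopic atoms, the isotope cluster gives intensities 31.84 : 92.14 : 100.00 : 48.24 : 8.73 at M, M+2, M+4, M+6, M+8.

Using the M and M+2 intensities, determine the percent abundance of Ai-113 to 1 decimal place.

58.0%

If p is the fraction of Ai that is Ai-113, then I(M+2)/I(M) = [C(4,1)·p^3·(1−p)] / p^4 = 4·(1−p)/p = 92.14/31.84 = 2.8938
(1−p)/p = 2.8938/4 = 0.7235  ⇒  p = 1/(1 + 0.7235) = 0.5802
Ai-113: 58.0%, Ai-115: 42.0%.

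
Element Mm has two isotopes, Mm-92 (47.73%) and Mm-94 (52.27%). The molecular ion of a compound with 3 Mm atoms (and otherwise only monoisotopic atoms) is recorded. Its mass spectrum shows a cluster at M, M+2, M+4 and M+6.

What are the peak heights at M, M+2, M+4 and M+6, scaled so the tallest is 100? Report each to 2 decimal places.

The 3 Mm atoms are independent, so intensities follow the terms of (0.4773 + 0.5227)^3.
P(M) = 0.4773^3 = 0.108736
P(M+2) = 3 × 0.4773^2 × 0.5227^1 = 0.357237
P(M+4) = 3 × 0.4773^1 × 0.5227^2 = 0.391217
P(M+6) = 0.5227^3 = 0.142810
The M+4 peak is largest (0.391217); scaling to 100 gives 27.79 : 91.31 : 100.00 : 36.50.

27.79 : 91.31 : 100.00 : 36.50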